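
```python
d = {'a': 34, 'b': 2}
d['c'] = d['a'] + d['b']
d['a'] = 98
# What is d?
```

After line 1: d = {'a': 34, 'b': 2}
After line 2 (d['c'] = 34 + 2): d = {'a': 34, 'b': 2, 'c': 36}
After line 3: d = {'a': 98, 'b': 2, 'c': 36}

{'a': 98, 'b': 2, 'c': 36}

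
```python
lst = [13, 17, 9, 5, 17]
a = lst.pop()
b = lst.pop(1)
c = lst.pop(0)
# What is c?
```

After line 1: lst = [13, 17, 9, 5, 17]
After line 2 (pop() -> a = 17): lst = [13, 17, 9, 5]
After line 3 (pop(1) -> b = 17): lst = [13, 9, 5]
After line 4 (pop(0) -> c = 13): lst = [9, 5]

13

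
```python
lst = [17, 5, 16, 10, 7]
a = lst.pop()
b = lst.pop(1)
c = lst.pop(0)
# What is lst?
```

After line 1: lst = [17, 5, 16, 10, 7]
After line 2 (pop() -> a = 7): lst = [17, 5, 16, 10]
After line 3 (pop(1) -> b = 5): lst = [17, 16, 10]
After line 4 (pop(0) -> c = 17): lst = [16, 10]

[16, 10]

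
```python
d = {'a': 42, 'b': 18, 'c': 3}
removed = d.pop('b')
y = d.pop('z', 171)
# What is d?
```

After line 1: d = {'a': 42, 'b': 18, 'c': 3}
After line 2 (pop 'b' returns 18): d = {'a': 42, 'c': 3}, removed = 18
After line 3 (pop 'z' missing, returns default 171): d = {'a': 42, 'c': 3}, y = 171

{'a': 42, 'c': 3}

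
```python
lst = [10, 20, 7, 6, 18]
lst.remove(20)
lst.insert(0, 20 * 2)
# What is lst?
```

After line 1: lst = [10, 20, 7, 6, 18]
After line 2 (remove first 20): lst = [10, 7, 6, 18]
After line 3 (insert 40 at index 0): lst = [40, 10, 7, 6, 18]

[40, 10, 7, 6, 18]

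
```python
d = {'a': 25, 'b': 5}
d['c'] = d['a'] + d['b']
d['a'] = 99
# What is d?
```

After line 1: d = {'a': 25, 'b': 5}
After line 2 (d['c'] = 25 + 5): d = {'a': 25, 'b': 5, 'c': 30}
After line 3: d = {'a': 99, 'b': 5, 'c': 30}

{'a': 99, 'b': 5, 'c': 30}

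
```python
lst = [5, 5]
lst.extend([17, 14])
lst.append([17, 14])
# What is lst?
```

After line 1: lst = [5, 5]
After line 2 (extend unpacks [17, 14]): lst = [5, 5, 17, 14]
After line 3 (append adds [17, 14] as single element): lst = [5, 5, 17, 14, [17, 14]]

[5, 5, 17, 14, [17, 14]]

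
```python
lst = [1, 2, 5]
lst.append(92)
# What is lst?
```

[1, 2, 5, 92]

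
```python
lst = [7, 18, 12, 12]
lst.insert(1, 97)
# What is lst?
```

[7, 97, 18, 12, 12]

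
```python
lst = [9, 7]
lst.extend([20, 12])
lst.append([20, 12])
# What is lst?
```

After line 1: lst = [9, 7]
After line 2 (extend unpacks [20, 12]): lst = [9, 7, 20, 12]
After line 3 (append adds [20, 12] as single element): lst = [9, 7, 20, 12, [20, 12]]

[9, 7, 20, 12, [20, 12]]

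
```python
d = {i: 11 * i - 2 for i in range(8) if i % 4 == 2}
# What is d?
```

{2: 20, 6: 64}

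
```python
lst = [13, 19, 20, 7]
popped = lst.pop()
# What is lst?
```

[13, 19, 20]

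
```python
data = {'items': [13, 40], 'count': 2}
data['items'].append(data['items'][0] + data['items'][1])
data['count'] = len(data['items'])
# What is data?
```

After line 1: data = {'items': [13, 40], 'count': 2}
After line 2 (append 13 + 40 = 53): data = {'items': [13, 40, 53], 'count': 2}
After line 3 (count = len(items) = 3): data = {'items': [13, 40, 53], 'count': 3}

{'items': [13, 40, 53], 'count': 3}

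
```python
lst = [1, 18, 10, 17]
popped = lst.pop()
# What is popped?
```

17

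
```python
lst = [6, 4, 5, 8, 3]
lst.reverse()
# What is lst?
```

[3, 8, 5, 4, 6]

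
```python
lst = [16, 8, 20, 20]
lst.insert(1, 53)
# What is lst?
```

[16, 53, 8, 20, 20]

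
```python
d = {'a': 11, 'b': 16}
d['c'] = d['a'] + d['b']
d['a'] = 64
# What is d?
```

After line 1: d = {'a': 11, 'b': 16}
After line 2 (d['c'] = 11 + 16): d = {'a': 11, 'b': 16, 'c': 27}
After line 3: d = {'a': 64, 'b': 16, 'c': 27}

{'a': 64, 'b': 16, 'c': 27}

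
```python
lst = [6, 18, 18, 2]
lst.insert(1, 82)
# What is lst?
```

[6, 82, 18, 18, 2]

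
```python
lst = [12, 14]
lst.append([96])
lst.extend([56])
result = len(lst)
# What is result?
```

After line 1: lst = [12, 14]
After line 2 (append adds [96] as single element): lst = [12, 14, [96]]
After line 3 (extend unpacks [56], adds 56): lst = [12, 14, [96], 56]
After line 4: result = len(lst) = 4

4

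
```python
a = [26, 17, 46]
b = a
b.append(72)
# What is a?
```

After line 1: a = [26, 17, 46]
After line 2 (b = a is an alias, same object): a = [26, 17, 46], b = [26, 17, 46]
After line 3 (b.append mutates the shared list): a = [26, 17, 46, 72], b = [26, 17, 46, 72]

[26, 17, 46, 72]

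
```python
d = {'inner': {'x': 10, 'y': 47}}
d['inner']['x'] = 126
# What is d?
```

After line 1: d = {'inner': {'x': 10, 'y': 47}}
After line 2 (inner x overwritten): d = {'inner': {'x': 126, 'y': 47}}

{'inner': {'x': 126, 'y': 47}}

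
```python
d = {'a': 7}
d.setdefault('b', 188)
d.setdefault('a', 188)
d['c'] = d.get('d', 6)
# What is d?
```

After line 1: d = {'a': 7}
After line 2 (setdefault adds 'b'=188): d = {'a': 7, 'b': 188}
After line 3 (setdefault 'a' no-op, already exists): d = {'a': 7, 'b': 188}
After line 4 (get('d', 6) returns default since 'd' not in d): d = {'a': 7, 'b': 188, 'c': 6}

{'a': 7, 'b': 188, 'c': 6}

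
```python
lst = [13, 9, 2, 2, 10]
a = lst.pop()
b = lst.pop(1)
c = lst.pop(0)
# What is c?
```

After line 1: lst = [13, 9, 2, 2, 10]
After line 2 (pop() -> a = 10): lst = [13, 9, 2, 2]
After line 3 (pop(1) -> b = 9): lst = [13, 2, 2]
After line 4 (pop(0) -> c = 13): lst = [2, 2]

13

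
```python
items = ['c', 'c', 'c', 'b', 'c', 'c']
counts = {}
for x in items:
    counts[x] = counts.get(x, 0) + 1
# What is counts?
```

Initial: counts = {}, items = ['c', 'c', 'c', 'b', 'c', 'c']
See 'c': counts = {'c': 1}
See 'c': counts = {'c': 2}
See 'c': counts = {'c': 3}
See 'b': counts = {'c': 3, 'b': 1}
See 'c': counts = {'c': 4, 'b': 1}
See 'c': counts = {'c': 5, 'b': 1}

{'c': 5, 'b': 1}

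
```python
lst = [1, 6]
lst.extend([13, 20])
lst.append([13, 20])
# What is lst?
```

After line 1: lst = [1, 6]
After line 2 (extend unpacks [13, 20]): lst = [1, 6, 13, 20]
After line 3 (append adds [13, 20] as single element): lst = [1, 6, 13, 20, [13, 20]]

[1, 6, 13, 20, [13, 20]]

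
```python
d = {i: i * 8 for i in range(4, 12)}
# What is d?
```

{4: 32, 5: 40, 6: 48, 7: 56, 8: 64, 9: 72, 10: 80, 11: 88}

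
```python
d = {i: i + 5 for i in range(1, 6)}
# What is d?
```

{1: 6, 2: 7, 3: 8, 4: 9, 5: 10}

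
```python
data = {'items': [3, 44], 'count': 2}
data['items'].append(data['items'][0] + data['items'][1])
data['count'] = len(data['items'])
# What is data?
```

After line 1: data = {'items': [3, 44], 'count': 2}
After line 2 (append 3 + 44 = 47): data = {'items': [3, 44, 47], 'count': 2}
After line 3 (count = len(items) = 3): data = {'items': [3, 44, 47], 'count': 3}

{'items': [3, 44, 47], 'count': 3}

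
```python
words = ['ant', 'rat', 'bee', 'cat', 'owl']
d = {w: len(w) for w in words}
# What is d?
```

{'ant': 3, 'rat': 3, 'bee': 3, 'cat': 3, 'owl': 3}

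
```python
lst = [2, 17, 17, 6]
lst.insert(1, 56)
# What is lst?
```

[2, 56, 17, 17, 6]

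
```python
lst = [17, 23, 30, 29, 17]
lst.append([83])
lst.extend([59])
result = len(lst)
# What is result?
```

After line 1: lst = [17, 23, 30, 29, 17]
After line 2 (append adds [83] as single element): lst = [17, 23, 30, 29, 17, [83]]
After line 3 (extend unpacks [59], adds 59): lst = [17, 23, 30, 29, 17, [83], 59]
After line 4: result = len(lst) = 7

7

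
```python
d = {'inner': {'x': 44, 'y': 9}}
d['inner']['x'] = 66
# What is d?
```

After line 1: d = {'inner': {'x': 44, 'y': 9}}
After line 2 (inner x overwritten): d = {'inner': {'x': 66, 'y': 9}}

{'inner': {'x': 66, 'y': 9}}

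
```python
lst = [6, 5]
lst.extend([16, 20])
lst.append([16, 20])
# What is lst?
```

After line 1: lst = [6, 5]
After line 2 (extend unpacks [16, 20]): lst = [6, 5, 16, 20]
After line 3 (append adds [16, 20] as single element): lst = [6, 5, 16, 20, [16, 20]]

[6, 5, 16, 20, [16, 20]]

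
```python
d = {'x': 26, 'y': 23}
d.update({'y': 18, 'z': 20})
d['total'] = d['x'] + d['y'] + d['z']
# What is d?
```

After line 1: d = {'x': 26, 'y': 23}
After line 2 (y overwritten, z added): d = {'x': 26, 'y': 18, 'z': 20}
After line 3 (total = 26 + 18 + 20 = 64): d = {'x': 26, 'y': 18, 'z': 20, 'total': 64}

{'x': 26, 'y': 18, 'z': 20, 'total': 64}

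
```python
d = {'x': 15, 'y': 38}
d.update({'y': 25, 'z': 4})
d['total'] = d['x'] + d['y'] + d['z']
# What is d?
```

After line 1: d = {'x': 15, 'y': 38}
After line 2 (y overwritten, z added): d = {'x': 15, 'y': 25, 'z': 4}
After line 3 (total = 15 + 25 + 4 = 44): d = {'x': 15, 'y': 25, 'z': 4, 'total': 44}

{'x': 15, 'y': 25, 'z': 4, 'total': 44}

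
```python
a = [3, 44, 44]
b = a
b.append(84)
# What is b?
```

After line 1: a = [3, 44, 44]
After line 2 (b = a is an alias, same object): a = [3, 44, 44], b = [3, 44, 44]
After line 3 (b.append mutates the shared list): a = [3, 44, 44, 84], b = [3, 44, 44, 84]

[3, 44, 44, 84]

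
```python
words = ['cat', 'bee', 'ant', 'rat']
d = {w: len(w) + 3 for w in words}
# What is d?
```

{'cat': 6, 'bee': 6, 'ant': 6, 'rat': 6}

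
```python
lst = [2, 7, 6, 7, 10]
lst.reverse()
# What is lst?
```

[10, 7, 6, 7, 2]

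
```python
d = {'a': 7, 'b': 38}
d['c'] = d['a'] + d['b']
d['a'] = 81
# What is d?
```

After line 1: d = {'a': 7, 'b': 38}
After line 2 (d['c'] = 7 + 38): d = {'a': 7, 'b': 38, 'c': 45}
After line 3: d = {'a': 81, 'b': 38, 'c': 45}

{'a': 81, 'b': 38, 'c': 45}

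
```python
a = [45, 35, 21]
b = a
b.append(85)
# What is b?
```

After line 1: a = [45, 35, 21]
After line 2 (b = a is an alias, same object): a = [45, 35, 21], b = [45, 35, 21]
After line 3 (b.append mutates the shared list): a = [45, 35, 21, 85], b = [45, 35, 21, 85]

[45, 35, 21, 85]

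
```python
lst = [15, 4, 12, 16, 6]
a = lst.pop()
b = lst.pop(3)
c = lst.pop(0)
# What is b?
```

After line 1: lst = [15, 4, 12, 16, 6]
After line 2 (pop() -> a = 6): lst = [15, 4, 12, 16]
After line 3 (pop(3) -> b = 16): lst = [15, 4, 12]
After line 4 (pop(0) -> c = 15): lst = [4, 12]

16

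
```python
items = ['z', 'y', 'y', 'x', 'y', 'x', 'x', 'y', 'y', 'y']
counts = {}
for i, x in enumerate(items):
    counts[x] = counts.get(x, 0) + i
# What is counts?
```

Initial: counts = {}, items = ['z', 'y', 'y', 'x', 'y', 'x', 'x', 'y', 'y', 'y']
i=0, x='z': counts = {'z': 0}
i=1, x='y': counts = {'z': 0, 'y': 1}
i=2, x='y': counts = {'z': 0, 'y': 3}
i=3, x='x': counts = {'z': 0, 'y': 3, 'x': 3}
i=4, x='y': counts = {'z': 0, 'y': 7, 'x': 3}
i=5, x='x': counts = {'z': 0, 'y': 7, 'x': 8}
i=6, x='x': counts = {'z': 0, 'y': 7, 'x': 14}
i=7, x='y': counts = {'z': 0, 'y': 14, 'x': 14}
i=8, x='y': counts = {'z': 0, 'y': 22, 'x': 14}
i=9, x='y': counts = {'z': 0, 'y': 31, 'x': 14}

{'z': 0, 'y': 31, 'x': 14}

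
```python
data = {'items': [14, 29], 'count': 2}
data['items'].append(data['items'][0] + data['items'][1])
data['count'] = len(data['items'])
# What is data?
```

After line 1: data = {'items': [14, 29], 'count': 2}
After line 2 (append 14 + 29 = 43): data = {'items': [14, 29, 43], 'count': 2}
After line 3 (count = len(items) = 3): data = {'items': [14, 29, 43], 'count': 3}

{'items': [14, 29, 43], 'count': 3}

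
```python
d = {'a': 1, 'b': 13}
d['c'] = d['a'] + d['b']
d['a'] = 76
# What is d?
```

After line 1: d = {'a': 1, 'b': 13}
After line 2 (d['c'] = 1 + 13): d = {'a': 1, 'b': 13, 'c': 14}
After line 3: d = {'a': 76, 'b': 13, 'c': 14}

{'a': 76, 'b': 13, 'c': 14}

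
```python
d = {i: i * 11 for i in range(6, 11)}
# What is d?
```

{6: 66, 7: 77, 8: 88, 9: 99, 10: 110}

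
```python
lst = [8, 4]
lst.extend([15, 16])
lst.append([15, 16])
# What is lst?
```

After line 1: lst = [8, 4]
After line 2 (extend unpacks [15, 16]): lst = [8, 4, 15, 16]
After line 3 (append adds [15, 16] as single element): lst = [8, 4, 15, 16, [15, 16]]

[8, 4, 15, 16, [15, 16]]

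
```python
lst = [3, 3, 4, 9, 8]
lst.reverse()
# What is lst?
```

[8, 9, 4, 3, 3]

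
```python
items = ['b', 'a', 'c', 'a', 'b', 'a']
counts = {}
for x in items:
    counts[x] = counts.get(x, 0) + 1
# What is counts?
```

Initial: counts = {}, items = ['b', 'a', 'c', 'a', 'b', 'a']
See 'b': counts = {'b': 1}
See 'a': counts = {'b': 1, 'a': 1}
See 'c': counts = {'b': 1, 'a': 1, 'c': 1}
See 'a': counts = {'b': 1, 'a': 2, 'c': 1}
See 'b': counts = {'b': 2, 'a': 2, 'c': 1}
See 'a': counts = {'b': 2, 'a': 3, 'c': 1}

{'b': 2, 'a': 3, 'c': 1}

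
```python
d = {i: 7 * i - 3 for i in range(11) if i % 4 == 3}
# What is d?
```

{3: 18, 7: 46}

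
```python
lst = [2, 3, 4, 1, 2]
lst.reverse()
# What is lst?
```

[2, 1, 4, 3, 2]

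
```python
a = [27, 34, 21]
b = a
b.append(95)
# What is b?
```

After line 1: a = [27, 34, 21]
After line 2 (b = a is an alias, same object): a = [27, 34, 21], b = [27, 34, 21]
After line 3 (b.append mutates the shared list): a = [27, 34, 21, 95], b = [27, 34, 21, 95]

[27, 34, 21, 95]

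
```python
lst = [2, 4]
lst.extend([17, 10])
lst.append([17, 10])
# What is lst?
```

After line 1: lst = [2, 4]
After line 2 (extend unpacks [17, 10]): lst = [2, 4, 17, 10]
After line 3 (append adds [17, 10] as single element): lst = [2, 4, 17, 10, [17, 10]]

[2, 4, 17, 10, [17, 10]]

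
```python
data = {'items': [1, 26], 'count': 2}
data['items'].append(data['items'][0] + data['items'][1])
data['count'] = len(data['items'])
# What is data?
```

After line 1: data = {'items': [1, 26], 'count': 2}
After line 2 (append 1 + 26 = 27): data = {'items': [1, 26, 27], 'count': 2}
After line 3 (count = len(items) = 3): data = {'items': [1, 26, 27], 'count': 3}

{'items': [1, 26, 27], 'count': 3}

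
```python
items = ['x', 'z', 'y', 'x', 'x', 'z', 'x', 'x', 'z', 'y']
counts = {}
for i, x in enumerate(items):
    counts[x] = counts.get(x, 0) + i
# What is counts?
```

Initial: counts = {}, items = ['x', 'z', 'y', 'x', 'x', 'z', 'x', 'x', 'z', 'y']
i=0, x='x': counts = {'x': 0}
i=1, x='z': counts = {'x': 0, 'z': 1}
i=2, x='y': counts = {'x': 0, 'z': 1, 'y': 2}
i=3, x='x': counts = {'x': 3, 'z': 1, 'y': 2}
i=4, x='x': counts = {'x': 7, 'z': 1, 'y': 2}
i=5, x='z': counts = {'x': 7, 'z': 6, 'y': 2}
i=6, x='x': counts = {'x': 13, 'z': 6, 'y': 2}
i=7, x='x': counts = {'x': 20, 'z': 6, 'y': 2}
i=8, x='z': counts = {'x': 20, 'z': 14, 'y': 2}
i=9, x='y': counts = {'x': 20, 'z': 14, 'y': 11}

{'x': 20, 'z': 14, 'y': 11}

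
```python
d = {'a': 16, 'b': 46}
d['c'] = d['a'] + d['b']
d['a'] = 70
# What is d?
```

After line 1: d = {'a': 16, 'b': 46}
After line 2 (d['c'] = 16 + 46): d = {'a': 16, 'b': 46, 'c': 62}
After line 3: d = {'a': 70, 'b': 46, 'c': 62}

{'a': 70, 'b': 46, 'c': 62}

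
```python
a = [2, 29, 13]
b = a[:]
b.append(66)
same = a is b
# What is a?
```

After line 1: a = [2, 29, 13]
After line 2 (b = a[:] is a shallow copy, new object): a = [2, 29, 13], b = [2, 29, 13]
After line 3 (append only mutates b): a = [2, 29, 13], b = [2, 29, 13, 66]
After line 4 (same = a is b; different objects -> False): same = False

[2, 29, 13]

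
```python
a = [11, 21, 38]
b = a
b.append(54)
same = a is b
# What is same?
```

After line 1: a = [11, 21, 38]
After line 2 (b = a is an alias, same object): a = [11, 21, 38], b = [11, 21, 38]
After line 3 (b.append mutates the shared list): a = [11, 21, 38, 54], b = [11, 21, 38, 54]
After line 4 (same = a is b; same object -> True): same = True

True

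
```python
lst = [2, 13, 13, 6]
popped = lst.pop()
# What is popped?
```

6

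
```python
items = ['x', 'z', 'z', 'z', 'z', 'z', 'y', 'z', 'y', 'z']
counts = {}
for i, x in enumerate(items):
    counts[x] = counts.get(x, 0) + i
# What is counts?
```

Initial: counts = {}, items = ['x', 'z', 'z', 'z', 'z', 'z', 'y', 'z', 'y', 'z']
i=0, x='x': counts = {'x': 0}
i=1, x='z': counts = {'x': 0, 'z': 1}
i=2, x='z': counts = {'x': 0, 'z': 3}
i=3, x='z': counts = {'x': 0, 'z': 6}
i=4, x='z': counts = {'x': 0, 'z': 10}
i=5, x='z': counts = {'x': 0, 'z': 15}
i=6, x='y': counts = {'x': 0, 'z': 15, 'y': 6}
i=7, x='z': counts = {'x': 0, 'z': 22, 'y': 6}
i=8, x='y': counts = {'x': 0, 'z': 22, 'y': 14}
i=9, x='z': counts = {'x': 0, 'z': 31, 'y': 14}

{'x': 0, 'z': 31, 'y': 14}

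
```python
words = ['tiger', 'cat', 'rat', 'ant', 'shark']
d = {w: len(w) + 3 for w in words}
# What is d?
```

{'tiger': 8, 'cat': 6, 'rat': 6, 'ant': 6, 'shark': 8}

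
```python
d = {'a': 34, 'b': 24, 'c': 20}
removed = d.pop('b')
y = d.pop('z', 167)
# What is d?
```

After line 1: d = {'a': 34, 'b': 24, 'c': 20}
After line 2 (pop 'b' returns 24): d = {'a': 34, 'c': 20}, removed = 24
After line 3 (pop 'z' missing, returns default 167): d = {'a': 34, 'c': 20}, y = 167

{'a': 34, 'c': 20}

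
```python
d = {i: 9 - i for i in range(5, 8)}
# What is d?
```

{5: 4, 6: 3, 7: 2}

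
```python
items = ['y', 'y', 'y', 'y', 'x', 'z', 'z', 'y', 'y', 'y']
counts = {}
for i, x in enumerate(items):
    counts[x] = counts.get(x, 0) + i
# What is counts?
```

Initial: counts = {}, items = ['y', 'y', 'y', 'y', 'x', 'z', 'z', 'y', 'y', 'y']
i=0, x='y': counts = {'y': 0}
i=1, x='y': counts = {'y': 1}
i=2, x='y': counts = {'y': 3}
i=3, x='y': counts = {'y': 6}
i=4, x='x': counts = {'y': 6, 'x': 4}
i=5, x='z': counts = {'y': 6, 'x': 4, 'z': 5}
i=6, x='z': counts = {'y': 6, 'x': 4, 'z': 11}
i=7, x='y': counts = {'y': 13, 'x': 4, 'z': 11}
i=8, x='y': counts = {'y': 21, 'x': 4, 'z': 11}
i=9, x='y': counts = {'y': 30, 'x': 4, 'z': 11}

{'y': 30, 'x': 4, 'z': 11}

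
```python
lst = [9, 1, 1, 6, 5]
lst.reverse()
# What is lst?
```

[5, 6, 1, 1, 9]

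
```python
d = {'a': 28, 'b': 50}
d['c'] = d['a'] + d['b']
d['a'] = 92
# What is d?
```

After line 1: d = {'a': 28, 'b': 50}
After line 2 (d['c'] = 28 + 50): d = {'a': 28, 'b': 50, 'c': 78}
After line 3: d = {'a': 92, 'b': 50, 'c': 78}

{'a': 92, 'b': 50, 'c': 78}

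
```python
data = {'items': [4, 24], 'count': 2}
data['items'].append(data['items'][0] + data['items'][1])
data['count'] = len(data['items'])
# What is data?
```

After line 1: data = {'items': [4, 24], 'count': 2}
After line 2 (append 4 + 24 = 28): data = {'items': [4, 24, 28], 'count': 2}
After line 3 (count = len(items) = 3): data = {'items': [4, 24, 28], 'count': 3}

{'items': [4, 24, 28], 'count': 3}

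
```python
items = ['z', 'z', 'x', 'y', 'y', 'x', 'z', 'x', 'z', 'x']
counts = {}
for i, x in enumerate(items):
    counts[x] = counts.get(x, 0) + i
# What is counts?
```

Initial: counts = {}, items = ['z', 'z', 'x', 'y', 'y', 'x', 'z', 'x', 'z', 'x']
i=0, x='z': counts = {'z': 0}
i=1, x='z': counts = {'z': 1}
i=2, x='x': counts = {'z': 1, 'x': 2}
i=3, x='y': counts = {'z': 1, 'x': 2, 'y': 3}
i=4, x='y': counts = {'z': 1, 'x': 2, 'y': 7}
i=5, x='x': counts = {'z': 1, 'x': 7, 'y': 7}
i=6, x='z': counts = {'z': 7, 'x': 7, 'y': 7}
i=7, x='x': counts = {'z': 7, 'x': 14, 'y': 7}
i=8, x='z': counts = {'z': 15, 'x': 14, 'y': 7}
i=9, x='x': counts = {'z': 15, 'x': 23, 'y': 7}

{'z': 15, 'x': 23, 'y': 7}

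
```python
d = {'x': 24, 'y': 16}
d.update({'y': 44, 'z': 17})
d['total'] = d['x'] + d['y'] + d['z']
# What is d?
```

After line 1: d = {'x': 24, 'y': 16}
After line 2 (y overwritten, z added): d = {'x': 24, 'y': 44, 'z': 17}
After line 3 (total = 24 + 44 + 17 = 85): d = {'x': 24, 'y': 44, 'z': 17, 'total': 85}

{'x': 24, 'y': 44, 'z': 17, 'total': 85}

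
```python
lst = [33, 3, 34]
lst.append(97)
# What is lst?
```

[33, 3, 34, 97]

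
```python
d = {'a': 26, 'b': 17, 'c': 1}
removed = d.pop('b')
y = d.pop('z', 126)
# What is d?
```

After line 1: d = {'a': 26, 'b': 17, 'c': 1}
After line 2 (pop 'b' returns 17): d = {'a': 26, 'c': 1}, removed = 17
After line 3 (pop 'z' missing, returns default 126): d = {'a': 26, 'c': 1}, y = 126

{'a': 26, 'c': 1}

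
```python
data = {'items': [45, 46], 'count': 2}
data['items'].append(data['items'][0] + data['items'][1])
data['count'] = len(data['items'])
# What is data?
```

After line 1: data = {'items': [45, 46], 'count': 2}
After line 2 (append 45 + 46 = 91): data = {'items': [45, 46, 91], 'count': 2}
After line 3 (count = len(items) = 3): data = {'items': [45, 46, 91], 'count': 3}

{'items': [45, 46, 91], 'count': 3}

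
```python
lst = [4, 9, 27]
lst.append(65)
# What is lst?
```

[4, 9, 27, 65]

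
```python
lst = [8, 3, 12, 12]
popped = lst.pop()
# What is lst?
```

[8, 3, 12]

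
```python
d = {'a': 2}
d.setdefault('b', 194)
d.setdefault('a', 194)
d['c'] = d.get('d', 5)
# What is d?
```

After line 1: d = {'a': 2}
After line 2 (setdefault adds 'b'=194): d = {'a': 2, 'b': 194}
After line 3 (setdefault 'a' no-op, already exists): d = {'a': 2, 'b': 194}
After line 4 (get('d', 5) returns default since 'd' not in d): d = {'a': 2, 'b': 194, 'c': 5}

{'a': 2, 'b': 194, 'c': 5}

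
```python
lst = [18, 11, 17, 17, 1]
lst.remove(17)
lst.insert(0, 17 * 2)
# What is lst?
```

After line 1: lst = [18, 11, 17, 17, 1]
After line 2 (remove first 17): lst = [18, 11, 17, 1]
After line 3 (insert 34 at index 0): lst = [34, 18, 11, 17, 1]

[34, 18, 11, 17, 1]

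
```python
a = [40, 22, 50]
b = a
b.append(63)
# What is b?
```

After line 1: a = [40, 22, 50]
After line 2 (b = a is an alias, same object): a = [40, 22, 50], b = [40, 22, 50]
After line 3 (b.append mutates the shared list): a = [40, 22, 50, 63], b = [40, 22, 50, 63]

[40, 22, 50, 63]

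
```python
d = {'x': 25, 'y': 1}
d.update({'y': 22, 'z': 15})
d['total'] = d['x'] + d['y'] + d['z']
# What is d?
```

After line 1: d = {'x': 25, 'y': 1}
After line 2 (y overwritten, z added): d = {'x': 25, 'y': 22, 'z': 15}
After line 3 (total = 25 + 22 + 15 = 62): d = {'x': 25, 'y': 22, 'z': 15, 'total': 62}

{'x': 25, 'y': 22, 'z': 15, 'total': 62}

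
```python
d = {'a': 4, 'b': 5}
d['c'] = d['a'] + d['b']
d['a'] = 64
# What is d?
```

After line 1: d = {'a': 4, 'b': 5}
After line 2 (d['c'] = 4 + 5): d = {'a': 4, 'b': 5, 'c': 9}
After line 3: d = {'a': 64, 'b': 5, 'c': 9}

{'a': 64, 'b': 5, 'c': 9}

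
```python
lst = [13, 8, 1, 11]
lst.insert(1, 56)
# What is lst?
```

[13, 56, 8, 1, 11]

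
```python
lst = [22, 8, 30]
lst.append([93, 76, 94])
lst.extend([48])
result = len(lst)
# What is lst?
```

After line 1: lst = [22, 8, 30]
After line 2 (append adds [93, 76, 94] as single element): lst = [22, 8, 30, [93, 76, 94]]
After line 3 (extend unpacks [48], adds 48): lst = [22, 8, 30, [93, 76, 94], 48]
After line 4: result = len(lst) = 5

[22, 8, 30, [93, 76, 94], 48]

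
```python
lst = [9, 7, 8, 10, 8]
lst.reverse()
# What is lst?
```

[8, 10, 8, 7, 9]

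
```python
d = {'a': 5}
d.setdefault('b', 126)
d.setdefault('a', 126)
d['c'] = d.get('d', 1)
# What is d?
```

After line 1: d = {'a': 5}
After line 2 (setdefault adds 'b'=126): d = {'a': 5, 'b': 126}
After line 3 (setdefault 'a' no-op, already exists): d = {'a': 5, 'b': 126}
After line 4 (get('d', 1) returns default since 'd' not in d): d = {'a': 5, 'b': 126, 'c': 1}

{'a': 5, 'b': 126, 'c': 1}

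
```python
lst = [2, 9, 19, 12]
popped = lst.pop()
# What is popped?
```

12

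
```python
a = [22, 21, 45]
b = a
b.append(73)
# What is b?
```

After line 1: a = [22, 21, 45]
After line 2 (b = a is an alias, same object): a = [22, 21, 45], b = [22, 21, 45]
After line 3 (b.append mutates the shared list): a = [22, 21, 45, 73], b = [22, 21, 45, 73]

[22, 21, 45, 73]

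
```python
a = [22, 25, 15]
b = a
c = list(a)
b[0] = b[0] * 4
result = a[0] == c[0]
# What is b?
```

After line 1: a = [22, 25, 15]
After line 2 (b = a, alias): a = [22, 25, 15], b = [22, 25, 15]
After line 3 (c = list(a) is a copy, new object): c = [22, 25, 15]
After line 4 (b[0] = 22 * 4 = 88; mutates shared a/b): a = b = [88, 25, 15], c = [22, 25, 15]
After line 5 (a[0] = 88, c[0] = 22; result = False)

[88, 25, 15]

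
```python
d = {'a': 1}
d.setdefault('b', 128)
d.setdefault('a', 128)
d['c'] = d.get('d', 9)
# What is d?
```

After line 1: d = {'a': 1}
After line 2 (setdefault adds 'b'=128): d = {'a': 1, 'b': 128}
After line 3 (setdefault 'a' no-op, already exists): d = {'a': 1, 'b': 128}
After line 4 (get('d', 9) returns default since 'd' not in d): d = {'a': 1, 'b': 128, 'c': 9}

{'a': 1, 'b': 128, 'c': 9}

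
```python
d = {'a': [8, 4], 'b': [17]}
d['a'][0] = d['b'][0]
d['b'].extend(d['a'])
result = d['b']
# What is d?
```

After line 1: d = {'a': [8, 4], 'b': [17]}
After line 2 (a[0] = b[0] = 17): d = {'a': [17, 4], 'b': [17]}
After line 3 (b.extend(a) appends [17, 4]): d = {'a': [17, 4], 'b': [17, 17, 4]}
After line 4: result = d['b'] = [17, 17, 4]

{'a': [17, 4], 'b': [17, 17, 4]}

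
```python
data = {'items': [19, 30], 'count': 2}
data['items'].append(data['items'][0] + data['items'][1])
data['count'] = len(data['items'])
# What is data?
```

After line 1: data = {'items': [19, 30], 'count': 2}
After line 2 (append 19 + 30 = 49): data = {'items': [19, 30, 49], 'count': 2}
After line 3 (count = len(items) = 3): data = {'items': [19, 30, 49], 'count': 3}

{'items': [19, 30, 49], 'count': 3}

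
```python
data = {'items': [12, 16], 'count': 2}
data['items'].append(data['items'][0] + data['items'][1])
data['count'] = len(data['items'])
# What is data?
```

After line 1: data = {'items': [12, 16], 'count': 2}
After line 2 (append 12 + 16 = 28): data = {'items': [12, 16, 28], 'count': 2}
After line 3 (count = len(items) = 3): data = {'items': [12, 16, 28], 'count': 3}

{'items': [12, 16, 28], 'count': 3}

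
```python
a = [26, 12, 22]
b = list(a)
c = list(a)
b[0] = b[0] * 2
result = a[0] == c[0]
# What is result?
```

After line 1: a = [26, 12, 22]
After line 2 (b = list(a), copy): a = [26, 12, 22], b = [26, 12, 22]
After line 3 (c = list(a) is a copy, new object): c = [26, 12, 22]
After line 4 (b[0] = 26 * 2 = 52; only b mutates (copy)): a = [26, 12, 22], b = [52, 12, 22], c = [26, 12, 22]
After line 5 (a[0] = 26, c[0] = 26; result = True)

True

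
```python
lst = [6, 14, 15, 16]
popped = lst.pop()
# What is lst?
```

[6, 14, 15]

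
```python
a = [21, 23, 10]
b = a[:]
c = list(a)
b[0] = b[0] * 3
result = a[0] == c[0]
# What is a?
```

After line 1: a = [21, 23, 10]
After line 2 (b = a[:], copy): a = [21, 23, 10], b = [21, 23, 10]
After line 3 (c = list(a) is a copy, new object): c = [21, 23, 10]
After line 4 (b[0] = 21 * 3 = 63; only b mutates (copy)): a = [21, 23, 10], b = [63, 23, 10], c = [21, 23, 10]
After line 5 (a[0] = 21, c[0] = 21; result = True)

[21, 23, 10]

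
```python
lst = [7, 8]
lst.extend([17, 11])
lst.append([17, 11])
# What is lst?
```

After line 1: lst = [7, 8]
After line 2 (extend unpacks [17, 11]): lst = [7, 8, 17, 11]
After line 3 (append adds [17, 11] as single element): lst = [7, 8, 17, 11, [17, 11]]

[7, 8, 17, 11, [17, 11]]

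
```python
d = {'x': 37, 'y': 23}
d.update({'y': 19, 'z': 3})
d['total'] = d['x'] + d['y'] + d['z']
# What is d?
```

After line 1: d = {'x': 37, 'y': 23}
After line 2 (y overwritten, z added): d = {'x': 37, 'y': 19, 'z': 3}
After line 3 (total = 37 + 19 + 3 = 59): d = {'x': 37, 'y': 19, 'z': 3, 'total': 59}

{'x': 37, 'y': 19, 'z': 3, 'total': 59}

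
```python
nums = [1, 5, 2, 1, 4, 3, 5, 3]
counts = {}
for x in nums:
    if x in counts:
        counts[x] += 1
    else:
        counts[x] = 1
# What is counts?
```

Initial: counts = {}, nums = [1, 5, 2, 1, 4, 3, 5, 3]
See 1: counts = {1: 1}
See 5: counts = {1: 1, 5: 1}
See 2: counts = {1: 1, 5: 1, 2: 1}
See 1: counts = {1: 2, 5: 1, 2: 1}
See 4: counts = {1: 2, 5: 1, 2: 1, 4: 1}
See 3: counts = {1: 2, 5: 1, 2: 1, 4: 1, 3: 1}
See 5: counts = {1: 2, 5: 2, 2: 1, 4: 1, 3: 1}
See 3: counts = {1: 2, 5: 2, 2: 1, 4: 1, 3: 2}

{1: 2, 5: 2, 2: 1, 4: 1, 3: 2}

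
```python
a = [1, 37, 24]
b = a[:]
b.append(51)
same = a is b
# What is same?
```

After line 1: a = [1, 37, 24]
After line 2 (b = a[:] is a shallow copy, new object): a = [1, 37, 24], b = [1, 37, 24]
After line 3 (append only mutates b): a = [1, 37, 24], b = [1, 37, 24, 51]
After line 4 (same = a is b; different objects -> False): same = False

False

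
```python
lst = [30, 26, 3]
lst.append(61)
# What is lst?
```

[30, 26, 3, 61]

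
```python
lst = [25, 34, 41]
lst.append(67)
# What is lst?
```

[25, 34, 41, 67]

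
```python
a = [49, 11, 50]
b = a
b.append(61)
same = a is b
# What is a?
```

After line 1: a = [49, 11, 50]
After line 2 (b = a is an alias, same object): a = [49, 11, 50], b = [49, 11, 50]
After line 3 (b.append mutates the shared list): a = [49, 11, 50, 61], b = [49, 11, 50, 61]
After line 4 (same = a is b; same object -> True): same = True

[49, 11, 50, 61]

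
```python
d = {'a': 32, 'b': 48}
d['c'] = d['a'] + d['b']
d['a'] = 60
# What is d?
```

After line 1: d = {'a': 32, 'b': 48}
After line 2 (d['c'] = 32 + 48): d = {'a': 32, 'b': 48, 'c': 80}
After line 3: d = {'a': 60, 'b': 48, 'c': 80}

{'a': 60, 'b': 48, 'c': 80}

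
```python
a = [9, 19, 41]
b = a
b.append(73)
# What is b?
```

After line 1: a = [9, 19, 41]
After line 2 (b = a is an alias, same object): a = [9, 19, 41], b = [9, 19, 41]
After line 3 (b.append mutates the shared list): a = [9, 19, 41, 73], b = [9, 19, 41, 73]

[9, 19, 41, 73]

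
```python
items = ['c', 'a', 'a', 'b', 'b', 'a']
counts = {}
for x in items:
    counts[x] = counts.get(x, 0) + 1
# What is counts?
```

Initial: counts = {}, items = ['c', 'a', 'a', 'b', 'b', 'a']
See 'c': counts = {'c': 1}
See 'a': counts = {'c': 1, 'a': 1}
See 'a': counts = {'c': 1, 'a': 2}
See 'b': counts = {'c': 1, 'a': 2, 'b': 1}
See 'b': counts = {'c': 1, 'a': 2, 'b': 2}
See 'a': counts = {'c': 1, 'a': 3, 'b': 2}

{'c': 1, 'a': 3, 'b': 2}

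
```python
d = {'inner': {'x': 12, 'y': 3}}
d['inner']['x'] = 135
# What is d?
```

After line 1: d = {'inner': {'x': 12, 'y': 3}}
After line 2 (inner x overwritten): d = {'inner': {'x': 135, 'y': 3}}

{'inner': {'x': 135, 'y': 3}}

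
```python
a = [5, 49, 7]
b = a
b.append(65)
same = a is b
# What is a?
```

After line 1: a = [5, 49, 7]
After line 2 (b = a is an alias, same object): a = [5, 49, 7], b = [5, 49, 7]
After line 3 (b.append mutates the shared list): a = [5, 49, 7, 65], b = [5, 49, 7, 65]
After line 4 (same = a is b; same object -> True): same = True

[5, 49, 7, 65]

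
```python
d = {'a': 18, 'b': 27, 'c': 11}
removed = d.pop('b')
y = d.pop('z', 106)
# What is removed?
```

After line 1: d = {'a': 18, 'b': 27, 'c': 11}
After line 2 (pop 'b' returns 27): d = {'a': 18, 'c': 11}, removed = 27
After line 3 (pop 'z' missing, returns default 106): d = {'a': 18, 'c': 11}, y = 106

27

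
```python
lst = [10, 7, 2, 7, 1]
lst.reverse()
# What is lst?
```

[1, 7, 2, 7, 10]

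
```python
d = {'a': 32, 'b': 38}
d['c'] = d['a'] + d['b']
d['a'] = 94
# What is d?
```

After line 1: d = {'a': 32, 'b': 38}
After line 2 (d['c'] = 32 + 38): d = {'a': 32, 'b': 38, 'c': 70}
After line 3: d = {'a': 94, 'b': 38, 'c': 70}

{'a': 94, 'b': 38, 'c': 70}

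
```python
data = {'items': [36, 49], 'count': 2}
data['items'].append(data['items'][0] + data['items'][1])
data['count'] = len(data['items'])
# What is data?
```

After line 1: data = {'items': [36, 49], 'count': 2}
After line 2 (append 36 + 49 = 85): data = {'items': [36, 49, 85], 'count': 2}
After line 3 (count = len(items) = 3): data = {'items': [36, 49, 85], 'count': 3}

{'items': [36, 49, 85], 'count': 3}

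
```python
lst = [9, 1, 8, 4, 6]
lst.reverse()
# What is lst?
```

[6, 4, 8, 1, 9]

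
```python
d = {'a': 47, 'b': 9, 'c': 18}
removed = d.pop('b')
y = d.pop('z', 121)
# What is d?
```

After line 1: d = {'a': 47, 'b': 9, 'c': 18}
After line 2 (pop 'b' returns 9): d = {'a': 47, 'c': 18}, removed = 9
After line 3 (pop 'z' missing, returns default 121): d = {'a': 47, 'c': 18}, y = 121

{'a': 47, 'c': 18}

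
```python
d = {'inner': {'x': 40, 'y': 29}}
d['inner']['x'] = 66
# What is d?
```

After line 1: d = {'inner': {'x': 40, 'y': 29}}
After line 2 (inner x overwritten): d = {'inner': {'x': 66, 'y': 29}}

{'inner': {'x': 66, 'y': 29}}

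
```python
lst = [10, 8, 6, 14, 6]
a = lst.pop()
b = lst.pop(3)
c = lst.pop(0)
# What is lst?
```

After line 1: lst = [10, 8, 6, 14, 6]
After line 2 (pop() -> a = 6): lst = [10, 8, 6, 14]
After line 3 (pop(3) -> b = 14): lst = [10, 8, 6]
After line 4 (pop(0) -> c = 10): lst = [8, 6]

[8, 6]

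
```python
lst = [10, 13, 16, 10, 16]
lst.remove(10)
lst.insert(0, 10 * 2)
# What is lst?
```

After line 1: lst = [10, 13, 16, 10, 16]
After line 2 (remove first 10): lst = [13, 16, 10, 16]
After line 3 (insert 20 at index 0): lst = [20, 13, 16, 10, 16]

[20, 13, 16, 10, 16]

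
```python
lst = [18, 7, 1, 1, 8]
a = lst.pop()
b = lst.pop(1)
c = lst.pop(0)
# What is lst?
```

After line 1: lst = [18, 7, 1, 1, 8]
After line 2 (pop() -> a = 8): lst = [18, 7, 1, 1]
After line 3 (pop(1) -> b = 7): lst = [18, 1, 1]
After line 4 (pop(0) -> c = 18): lst = [1, 1]

[1, 1]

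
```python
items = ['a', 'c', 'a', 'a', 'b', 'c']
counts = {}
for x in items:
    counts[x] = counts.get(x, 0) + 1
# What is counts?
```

Initial: counts = {}, items = ['a', 'c', 'a', 'a', 'b', 'c']
See 'a': counts = {'a': 1}
See 'c': counts = {'a': 1, 'c': 1}
See 'a': counts = {'a': 2, 'c': 1}
See 'a': counts = {'a': 3, 'c': 1}
See 'b': counts = {'a': 3, 'c': 1, 'b': 1}
See 'c': counts = {'a': 3, 'c': 2, 'b': 1}

{'a': 3, 'c': 2, 'b': 1}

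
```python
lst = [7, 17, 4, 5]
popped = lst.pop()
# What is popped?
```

5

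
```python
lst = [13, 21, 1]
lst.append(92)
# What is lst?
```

[13, 21, 1, 92]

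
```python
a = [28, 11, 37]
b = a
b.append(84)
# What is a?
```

After line 1: a = [28, 11, 37]
After line 2 (b = a is an alias, same object): a = [28, 11, 37], b = [28, 11, 37]
After line 3 (b.append mutates the shared list): a = [28, 11, 37, 84], b = [28, 11, 37, 84]

[28, 11, 37, 84]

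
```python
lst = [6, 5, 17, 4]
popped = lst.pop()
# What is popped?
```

4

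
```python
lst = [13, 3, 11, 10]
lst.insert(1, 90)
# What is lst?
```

[13, 90, 3, 11, 10]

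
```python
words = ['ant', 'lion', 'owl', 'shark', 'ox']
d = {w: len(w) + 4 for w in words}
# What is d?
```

{'ant': 7, 'lion': 8, 'owl': 7, 'shark': 9, 'ox': 6}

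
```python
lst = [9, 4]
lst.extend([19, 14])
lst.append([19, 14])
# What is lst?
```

After line 1: lst = [9, 4]
After line 2 (extend unpacks [19, 14]): lst = [9, 4, 19, 14]
After line 3 (append adds [19, 14] as single element): lst = [9, 4, 19, 14, [19, 14]]

[9, 4, 19, 14, [19, 14]]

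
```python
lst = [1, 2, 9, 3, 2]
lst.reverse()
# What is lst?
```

[2, 3, 9, 2, 1]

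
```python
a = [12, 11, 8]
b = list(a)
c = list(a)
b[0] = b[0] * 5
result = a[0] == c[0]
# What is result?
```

After line 1: a = [12, 11, 8]
After line 2 (b = list(a), copy): a = [12, 11, 8], b = [12, 11, 8]
After line 3 (c = list(a) is a copy, new object): c = [12, 11, 8]
After line 4 (b[0] = 12 * 5 = 60; only b mutates (copy)): a = [12, 11, 8], b = [60, 11, 8], c = [12, 11, 8]
After line 5 (a[0] = 12, c[0] = 12; result = True)

True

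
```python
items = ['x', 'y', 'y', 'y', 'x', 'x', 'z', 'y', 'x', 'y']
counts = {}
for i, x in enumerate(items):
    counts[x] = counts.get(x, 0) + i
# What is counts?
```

Initial: counts = {}, items = ['x', 'y', 'y', 'y', 'x', 'x', 'z', 'y', 'x', 'y']
i=0, x='x': counts = {'x': 0}
i=1, x='y': counts = {'x': 0, 'y': 1}
i=2, x='y': counts = {'x': 0, 'y': 3}
i=3, x='y': counts = {'x': 0, 'y': 6}
i=4, x='x': counts = {'x': 4, 'y': 6}
i=5, x='x': counts = {'x': 9, 'y': 6}
i=6, x='z': counts = {'x': 9, 'y': 6, 'z': 6}
i=7, x='y': counts = {'x': 9, 'y': 13, 'z': 6}
i=8, x='x': counts = {'x': 17, 'y': 13, 'z': 6}
i=9, x='y': counts = {'x': 17, 'y': 22, 'z': 6}

{'x': 17, 'y': 22, 'z': 6}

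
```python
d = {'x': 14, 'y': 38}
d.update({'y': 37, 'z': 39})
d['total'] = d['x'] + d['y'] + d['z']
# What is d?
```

After line 1: d = {'x': 14, 'y': 38}
After line 2 (y overwritten, z added): d = {'x': 14, 'y': 37, 'z': 39}
After line 3 (total = 14 + 37 + 39 = 90): d = {'x': 14, 'y': 37, 'z': 39, 'total': 90}

{'x': 14, 'y': 37, 'z': 39, 'total': 90}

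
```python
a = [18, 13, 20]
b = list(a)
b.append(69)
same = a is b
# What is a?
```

After line 1: a = [18, 13, 20]
After line 2 (b = list(a) is a shallow copy, new object): a = [18, 13, 20], b = [18, 13, 20]
After line 3 (append only mutates b): a = [18, 13, 20], b = [18, 13, 20, 69]
After line 4 (same = a is b; different objects -> False): same = False

[18, 13, 20]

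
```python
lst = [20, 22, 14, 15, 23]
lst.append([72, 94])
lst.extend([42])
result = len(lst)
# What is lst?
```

After line 1: lst = [20, 22, 14, 15, 23]
After line 2 (append adds [72, 94] as single element): lst = [20, 22, 14, 15, 23, [72, 94]]
After line 3 (extend unpacks [42], adds 42): lst = [20, 22, 14, 15, 23, [72, 94], 42]
After line 4: result = len(lst) = 7

[20, 22, 14, 15, 23, [72, 94], 42]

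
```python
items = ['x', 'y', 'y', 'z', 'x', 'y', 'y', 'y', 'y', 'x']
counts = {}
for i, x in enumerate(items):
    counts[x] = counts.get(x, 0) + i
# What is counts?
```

Initial: counts = {}, items = ['x', 'y', 'y', 'z', 'x', 'y', 'y', 'y', 'y', 'x']
i=0, x='x': counts = {'x': 0}
i=1, x='y': counts = {'x': 0, 'y': 1}
i=2, x='y': counts = {'x': 0, 'y': 3}
i=3, x='z': counts = {'x': 0, 'y': 3, 'z': 3}
i=4, x='x': counts = {'x': 4, 'y': 3, 'z': 3}
i=5, x='y': counts = {'x': 4, 'y': 8, 'z': 3}
i=6, x='y': counts = {'x': 4, 'y': 14, 'z': 3}
i=7, x='y': counts = {'x': 4, 'y': 21, 'z': 3}
i=8, x='y': counts = {'x': 4, 'y': 29, 'z': 3}
i=9, x='x': counts = {'x': 13, 'y': 29, 'z': 3}

{'x': 13, 'y': 29, 'z': 3}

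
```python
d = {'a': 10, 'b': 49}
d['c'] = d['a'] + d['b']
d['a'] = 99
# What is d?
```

After line 1: d = {'a': 10, 'b': 49}
After line 2 (d['c'] = 10 + 49): d = {'a': 10, 'b': 49, 'c': 59}
After line 3: d = {'a': 99, 'b': 49, 'c': 59}

{'a': 99, 'b': 49, 'c': 59}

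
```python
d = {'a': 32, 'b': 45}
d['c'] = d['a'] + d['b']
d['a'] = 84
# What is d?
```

After line 1: d = {'a': 32, 'b': 45}
After line 2 (d['c'] = 32 + 45): d = {'a': 32, 'b': 45, 'c': 77}
After line 3: d = {'a': 84, 'b': 45, 'c': 77}

{'a': 84, 'b': 45, 'c': 77}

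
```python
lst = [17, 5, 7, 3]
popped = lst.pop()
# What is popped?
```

3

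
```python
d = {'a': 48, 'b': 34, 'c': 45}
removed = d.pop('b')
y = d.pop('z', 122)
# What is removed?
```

After line 1: d = {'a': 48, 'b': 34, 'c': 45}
After line 2 (pop 'b' returns 34): d = {'a': 48, 'c': 45}, removed = 34
After line 3 (pop 'z' missing, returns default 122): d = {'a': 48, 'c': 45}, y = 122

34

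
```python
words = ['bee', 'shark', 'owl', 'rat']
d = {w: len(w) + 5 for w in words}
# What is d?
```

{'bee': 8, 'shark': 10, 'owl': 8, 'rat': 8}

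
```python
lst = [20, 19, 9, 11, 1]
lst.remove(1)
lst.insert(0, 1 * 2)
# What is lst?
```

After line 1: lst = [20, 19, 9, 11, 1]
After line 2 (remove first 1): lst = [20, 19, 9, 11]
After line 3 (insert 2 at index 0): lst = [2, 20, 19, 9, 11]

[2, 20, 19, 9, 11]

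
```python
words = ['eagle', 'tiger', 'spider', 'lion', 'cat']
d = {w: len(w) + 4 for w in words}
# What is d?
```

{'eagle': 9, 'tiger': 9, 'spider': 10, 'lion': 8, 'cat': 7}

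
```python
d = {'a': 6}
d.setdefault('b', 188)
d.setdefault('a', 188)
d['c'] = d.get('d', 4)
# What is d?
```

After line 1: d = {'a': 6}
After line 2 (setdefault adds 'b'=188): d = {'a': 6, 'b': 188}
After line 3 (setdefault 'a' no-op, already exists): d = {'a': 6, 'b': 188}
After line 4 (get('d', 4) returns default since 'd' not in d): d = {'a': 6, 'b': 188, 'c': 4}

{'a': 6, 'b': 188, 'c': 4}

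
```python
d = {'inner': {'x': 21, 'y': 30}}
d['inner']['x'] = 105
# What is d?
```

After line 1: d = {'inner': {'x': 21, 'y': 30}}
After line 2 (inner x overwritten): d = {'inner': {'x': 105, 'y': 30}}

{'inner': {'x': 105, 'y': 30}}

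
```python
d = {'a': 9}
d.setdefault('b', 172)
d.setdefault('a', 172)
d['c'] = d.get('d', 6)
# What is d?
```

After line 1: d = {'a': 9}
After line 2 (setdefault adds 'b'=172): d = {'a': 9, 'b': 172}
After line 3 (setdefault 'a' no-op, already exists): d = {'a': 9, 'b': 172}
After line 4 (get('d', 6) returns default since 'd' not in d): d = {'a': 9, 'b': 172, 'c': 6}

{'a': 9, 'b': 172, 'c': 6}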